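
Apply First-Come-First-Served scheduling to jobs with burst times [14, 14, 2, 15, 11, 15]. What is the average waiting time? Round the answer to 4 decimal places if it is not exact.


FCFS order (as given): [14, 14, 2, 15, 11, 15]
Waiting times:
  Job 1: wait = 0
  Job 2: wait = 14
  Job 3: wait = 28
  Job 4: wait = 30
  Job 5: wait = 45
  Job 6: wait = 56
Sum of waiting times = 173
Average waiting time = 173/6 = 28.8333

28.8333


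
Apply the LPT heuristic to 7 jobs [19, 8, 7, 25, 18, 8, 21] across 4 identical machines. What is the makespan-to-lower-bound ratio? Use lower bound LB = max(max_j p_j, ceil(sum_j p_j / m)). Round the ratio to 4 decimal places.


LPT order: [25, 21, 19, 18, 8, 8, 7]
Machine loads after assignment: [25, 28, 27, 26]
LPT makespan = 28
Lower bound = max(max_job, ceil(total/4)) = max(25, 27) = 27
Ratio = 28 / 27 = 1.037

1.037


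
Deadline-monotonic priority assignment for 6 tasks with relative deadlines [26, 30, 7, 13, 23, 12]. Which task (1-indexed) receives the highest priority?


Sort tasks by relative deadline (ascending):
  Task 3: deadline = 7
  Task 6: deadline = 12
  Task 4: deadline = 13
  Task 5: deadline = 23
  Task 1: deadline = 26
  Task 2: deadline = 30
Priority order (highest first): [3, 6, 4, 5, 1, 2]
Highest priority task = 3

3


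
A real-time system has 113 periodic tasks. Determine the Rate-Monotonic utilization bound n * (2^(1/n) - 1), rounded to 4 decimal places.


Compute 2^(1/113) = 1.0061528976
Subtract 1: 1.0061528976 - 1 = 0.0061528976
Multiply by n: 113 * 0.0061528976 = 0.6952774288
Round to 4 dp: 0.6953

0.6953


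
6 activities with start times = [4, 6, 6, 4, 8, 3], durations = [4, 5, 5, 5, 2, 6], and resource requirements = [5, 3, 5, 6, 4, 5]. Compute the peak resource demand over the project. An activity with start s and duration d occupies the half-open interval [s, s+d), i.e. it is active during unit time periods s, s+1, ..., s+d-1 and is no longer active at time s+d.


Each activity i is active on [start_i, start_i + duration_i).
Compute total resource usage per time slot:
  t=0: active resources = [], total = 0
  t=1: active resources = [], total = 0
  t=2: active resources = [], total = 0
  t=3: active resources = [5], total = 5
  t=4: active resources = [5, 6, 5], total = 16
  t=5: active resources = [5, 6, 5], total = 16
  t=6: active resources = [5, 3, 5, 6, 5], total = 24
  t=7: active resources = [5, 3, 5, 6, 5], total = 24
  t=8: active resources = [3, 5, 6, 4, 5], total = 23
  t=9: active resources = [3, 5, 4], total = 12
  t=10: active resources = [3, 5], total = 8
Peak resource demand = 24

24


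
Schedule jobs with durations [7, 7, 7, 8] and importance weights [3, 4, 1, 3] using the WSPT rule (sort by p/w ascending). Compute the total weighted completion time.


Compute p/w ratios and sort ascending (WSPT): [(7, 4), (7, 3), (8, 3), (7, 1)]
Compute weighted completion times:
  Job (p=7,w=4): C=7, w*C=4*7=28
  Job (p=7,w=3): C=14, w*C=3*14=42
  Job (p=8,w=3): C=22, w*C=3*22=66
  Job (p=7,w=1): C=29, w*C=1*29=29
Total weighted completion time = 165

165


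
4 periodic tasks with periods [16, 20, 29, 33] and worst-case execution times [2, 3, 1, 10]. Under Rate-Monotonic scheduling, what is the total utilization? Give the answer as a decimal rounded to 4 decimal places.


Compute individual utilizations (exact fractions):
  Task 1: C/T = 2/16 = 1/8 (approx. 0.125)
  Task 2: C/T = 3/20 (approx. 0.15)
  Task 3: C/T = 1/29 (approx. 0.0345)
  Task 4: C/T = 10/33 (approx. 0.303)
Total utilization U = 1/8 + 3/20 + 1/29 + 10/33 = 23447/38280
Rounded to 4 decimal places: U = 0.6125
RM (Liu & Layland) bound for 4 tasks = 0.756828; compare with U = 23447/38280 (approx. 0.612513)
U <= bound, so schedulable by RM sufficient condition.

0.6125


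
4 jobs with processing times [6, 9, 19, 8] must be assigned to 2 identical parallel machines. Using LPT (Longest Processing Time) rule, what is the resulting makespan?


Sort jobs in decreasing order (LPT): [19, 9, 8, 6]
Assign each job to the least loaded machine:
  Machine 1: jobs [19], load = 19
  Machine 2: jobs [9, 8, 6], load = 23
Makespan = max load = 23

23


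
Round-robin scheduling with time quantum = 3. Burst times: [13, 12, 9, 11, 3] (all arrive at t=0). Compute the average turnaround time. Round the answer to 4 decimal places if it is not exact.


Time quantum = 3
Execution trace:
  J1 runs 3 units, time = 3
  J2 runs 3 units, time = 6
  J3 runs 3 units, time = 9
  J4 runs 3 units, time = 12
  J5 runs 3 units, time = 15
  J1 runs 3 units, time = 18
  J2 runs 3 units, time = 21
  J3 runs 3 units, time = 24
  J4 runs 3 units, time = 27
  J1 runs 3 units, time = 30
  J2 runs 3 units, time = 33
  J3 runs 3 units, time = 36
  J4 runs 3 units, time = 39
  J1 runs 3 units, time = 42
  J2 runs 3 units, time = 45
  J4 runs 2 units, time = 47
  J1 runs 1 units, time = 48
Finish times: [48, 45, 36, 47, 15]
Average turnaround = 191/5 = 38.2

38.2


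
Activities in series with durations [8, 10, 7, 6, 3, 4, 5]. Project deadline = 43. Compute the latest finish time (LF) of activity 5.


LF(activity 5) = deadline - sum of successor durations
Successors: activities 6 through 7 with durations [4, 5]
Sum of successor durations = 9
LF = 43 - 9 = 34

34


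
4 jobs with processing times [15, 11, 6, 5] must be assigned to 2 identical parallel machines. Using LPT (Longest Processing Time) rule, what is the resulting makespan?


Sort jobs in decreasing order (LPT): [15, 11, 6, 5]
Assign each job to the least loaded machine:
  Machine 1: jobs [15, 5], load = 20
  Machine 2: jobs [11, 6], load = 17
Makespan = max load = 20

20


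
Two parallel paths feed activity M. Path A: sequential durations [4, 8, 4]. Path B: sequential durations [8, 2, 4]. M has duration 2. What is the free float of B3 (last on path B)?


ES(B3) = sum of predecessors on chain B = 10
EF(B3) = ES + duration = 10 + 4 = 14
Successor of B3 is M. ES(M) = max(sum(A), sum(B)) = max(16, 14) = 16
Free float = ES(successor) - EF(current) = 16 - 14 = 2

2


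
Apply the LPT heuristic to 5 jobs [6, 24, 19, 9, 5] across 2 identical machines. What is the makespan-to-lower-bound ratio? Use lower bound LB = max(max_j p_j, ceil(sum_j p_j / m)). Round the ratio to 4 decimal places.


LPT order: [24, 19, 9, 6, 5]
Machine loads after assignment: [30, 33]
LPT makespan = 33
Lower bound = max(max_job, ceil(total/2)) = max(24, 32) = 32
Ratio = 33 / 32 = 1.0313

1.0313


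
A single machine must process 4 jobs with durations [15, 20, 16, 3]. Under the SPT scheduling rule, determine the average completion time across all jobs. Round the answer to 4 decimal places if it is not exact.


Sort jobs by processing time (SPT order): [3, 15, 16, 20]
Compute completion times sequentially:
  Job 1: processing = 3, completes at 3
  Job 2: processing = 15, completes at 18
  Job 3: processing = 16, completes at 34
  Job 4: processing = 20, completes at 54
Sum of completion times = 109
Average completion time = 109/4 = 27.25

27.25


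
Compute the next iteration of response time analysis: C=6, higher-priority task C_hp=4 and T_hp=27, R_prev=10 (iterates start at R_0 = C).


R_next = C + ceil(R_prev / T_hp) * C_hp
ceil(10 / 27) = ceil(0.3704) = 1
Interference = 1 * 4 = 4
R_next = 6 + 4 = 10
R_next = R_prev, so the iteration has converged (response time = 10).

10


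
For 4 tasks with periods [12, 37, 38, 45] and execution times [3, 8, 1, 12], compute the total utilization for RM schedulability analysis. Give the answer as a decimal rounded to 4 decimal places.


Compute individual utilizations (exact fractions):
  Task 1: C/T = 3/12 = 1/4 (approx. 0.25)
  Task 2: C/T = 8/37 (approx. 0.2162)
  Task 3: C/T = 1/38 (approx. 0.0263)
  Task 4: C/T = 12/45 = 4/15 (approx. 0.2667)
Total utilization U = 1/4 + 8/37 + 1/38 + 4/15 = 32023/42180
Rounded to 4 decimal places: U = 0.7592
RM (Liu & Layland) bound for 4 tasks = 0.756828; compare with U = 32023/42180 (approx. 0.759199)
bound < U <= 1, so the RM sufficient condition is not met (inconclusive; an exact test such as response-time analysis is needed).

0.7592


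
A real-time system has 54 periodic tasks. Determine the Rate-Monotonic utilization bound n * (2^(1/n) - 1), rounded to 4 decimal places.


Compute 2^(1/54) = 1.0129187947
Subtract 1: 1.0129187947 - 1 = 0.0129187947
Multiply by n: 54 * 0.0129187947 = 0.6976149138
Round to 4 dp: 0.6976

0.6976


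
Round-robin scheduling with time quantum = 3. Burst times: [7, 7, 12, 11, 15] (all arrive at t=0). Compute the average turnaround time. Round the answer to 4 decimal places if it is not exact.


Time quantum = 3
Execution trace:
  J1 runs 3 units, time = 3
  J2 runs 3 units, time = 6
  J3 runs 3 units, time = 9
  J4 runs 3 units, time = 12
  J5 runs 3 units, time = 15
  J1 runs 3 units, time = 18
  J2 runs 3 units, time = 21
  J3 runs 3 units, time = 24
  J4 runs 3 units, time = 27
  J5 runs 3 units, time = 30
  J1 runs 1 units, time = 31
  J2 runs 1 units, time = 32
  J3 runs 3 units, time = 35
  J4 runs 3 units, time = 38
  J5 runs 3 units, time = 41
  J3 runs 3 units, time = 44
  J4 runs 2 units, time = 46
  J5 runs 3 units, time = 49
  J5 runs 3 units, time = 52
Finish times: [31, 32, 44, 46, 52]
Average turnaround = 205/5 = 41.0

41.0


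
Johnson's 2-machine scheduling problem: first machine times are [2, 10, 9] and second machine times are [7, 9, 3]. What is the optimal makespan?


Apply Johnson's rule:
  Group 1 (a <= b): [(1, 2, 7)]
  Group 2 (a > b): [(2, 10, 9), (3, 9, 3)]
Optimal job order: [1, 2, 3]
Schedule:
  Job 1: M1 done at 2, M2 done at 9
  Job 2: M1 done at 12, M2 done at 21
  Job 3: M1 done at 21, M2 done at 24
Makespan = 24

24


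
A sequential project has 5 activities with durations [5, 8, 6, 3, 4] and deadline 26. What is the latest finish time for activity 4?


LF(activity 4) = deadline - sum of successor durations
Successors: activities 5 through 5 with durations [4]
Sum of successor durations = 4
LF = 26 - 4 = 22

22


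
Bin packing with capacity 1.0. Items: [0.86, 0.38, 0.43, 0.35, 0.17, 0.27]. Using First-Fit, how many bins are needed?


Place items sequentially using First-Fit:
  Item 0.86 -> new Bin 1
  Item 0.38 -> new Bin 2
  Item 0.43 -> Bin 2 (now 0.81)
  Item 0.35 -> new Bin 3
  Item 0.17 -> Bin 2 (now 0.98)
  Item 0.27 -> Bin 3 (now 0.62)
Total bins used = 3

3


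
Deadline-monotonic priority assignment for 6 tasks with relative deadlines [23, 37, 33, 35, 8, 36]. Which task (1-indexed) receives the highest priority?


Sort tasks by relative deadline (ascending):
  Task 5: deadline = 8
  Task 1: deadline = 23
  Task 3: deadline = 33
  Task 4: deadline = 35
  Task 6: deadline = 36
  Task 2: deadline = 37
Priority order (highest first): [5, 1, 3, 4, 6, 2]
Highest priority task = 5

5


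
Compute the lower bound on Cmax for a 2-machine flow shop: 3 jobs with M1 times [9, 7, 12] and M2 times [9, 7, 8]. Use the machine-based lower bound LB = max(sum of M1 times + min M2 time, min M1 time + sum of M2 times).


LB1 = sum(M1 times) + min(M2 times) = 28 + 7 = 35
LB2 = min(M1 times) + sum(M2 times) = 7 + 24 = 31
Lower bound = max(LB1, LB2) = max(35, 31) = 35

35


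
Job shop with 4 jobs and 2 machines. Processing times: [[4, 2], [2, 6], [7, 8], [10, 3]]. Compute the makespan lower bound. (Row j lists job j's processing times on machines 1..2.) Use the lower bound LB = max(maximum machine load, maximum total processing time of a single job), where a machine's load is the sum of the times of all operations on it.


Machine loads:
  Machine 1: 4 + 2 + 7 + 10 = 23
  Machine 2: 2 + 6 + 8 + 3 = 19
Max machine load = 23
Job totals:
  Job 1: 6
  Job 2: 8
  Job 3: 15
  Job 4: 13
Max job total = 15
Lower bound = max(23, 15) = 23

23


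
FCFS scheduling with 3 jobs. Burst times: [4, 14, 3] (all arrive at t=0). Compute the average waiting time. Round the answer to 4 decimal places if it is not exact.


FCFS order (as given): [4, 14, 3]
Waiting times:
  Job 1: wait = 0
  Job 2: wait = 4
  Job 3: wait = 18
Sum of waiting times = 22
Average waiting time = 22/3 = 7.3333

7.3333


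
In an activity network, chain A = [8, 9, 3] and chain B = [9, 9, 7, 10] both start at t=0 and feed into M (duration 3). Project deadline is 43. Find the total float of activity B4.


Forward pass: ES(B4) = sum of predecessors on chain B = 25
EF = ES + duration = 25 + 10 = 35
Backward pass: LF(M) = deadline = 43; LS(M) = 43 - 3 = 40
LF(B4) = LS(M) - sum(successors on chain B) = 40 - 0 = 40
LS = LF - duration = 40 - 10 = 30
Total float = LS - ES = 30 - 25 = 5

5


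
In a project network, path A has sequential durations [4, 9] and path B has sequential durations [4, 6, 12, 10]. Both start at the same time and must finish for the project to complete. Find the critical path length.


Path A total = 4 + 9 = 13
Path B total = 4 + 6 + 12 + 10 = 32
Critical path = longest path = max(13, 32) = 32

32


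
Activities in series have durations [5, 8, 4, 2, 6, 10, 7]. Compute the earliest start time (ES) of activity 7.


Activity 7 starts after activities 1 through 6 complete.
Predecessor durations: [5, 8, 4, 2, 6, 10]
ES = 5 + 8 + 4 + 2 + 6 + 10 = 35

35


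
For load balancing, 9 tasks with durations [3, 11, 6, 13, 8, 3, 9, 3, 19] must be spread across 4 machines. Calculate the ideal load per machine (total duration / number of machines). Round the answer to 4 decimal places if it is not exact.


Total processing time = 3 + 11 + 6 + 13 + 8 + 3 + 9 + 3 + 19 = 75
Number of machines = 4
Ideal balanced load = 75 / 4 = 18.75

18.75


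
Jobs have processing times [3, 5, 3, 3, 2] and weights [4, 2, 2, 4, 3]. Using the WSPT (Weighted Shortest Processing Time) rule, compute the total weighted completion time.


Compute p/w ratios and sort ascending (WSPT): [(2, 3), (3, 4), (3, 4), (3, 2), (5, 2)]
Compute weighted completion times:
  Job (p=2,w=3): C=2, w*C=3*2=6
  Job (p=3,w=4): C=5, w*C=4*5=20
  Job (p=3,w=4): C=8, w*C=4*8=32
  Job (p=3,w=2): C=11, w*C=2*11=22
  Job (p=5,w=2): C=16, w*C=2*16=32
Total weighted completion time = 112

112


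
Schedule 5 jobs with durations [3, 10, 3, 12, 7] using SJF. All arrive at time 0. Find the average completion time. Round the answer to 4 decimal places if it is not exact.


SJF order (ascending): [3, 3, 7, 10, 12]
Completion times:
  Job 1: burst=3, C=3
  Job 2: burst=3, C=6
  Job 3: burst=7, C=13
  Job 4: burst=10, C=23
  Job 5: burst=12, C=35
Average completion = 80/5 = 16.0

16.0


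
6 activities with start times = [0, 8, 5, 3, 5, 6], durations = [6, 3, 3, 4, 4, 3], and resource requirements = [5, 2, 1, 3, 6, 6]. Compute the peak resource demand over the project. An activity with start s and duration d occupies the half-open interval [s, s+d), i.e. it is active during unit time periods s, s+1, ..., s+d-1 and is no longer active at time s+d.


Each activity i is active on [start_i, start_i + duration_i).
Compute total resource usage per time slot:
  t=0: active resources = [5], total = 5
  t=1: active resources = [5], total = 5
  t=2: active resources = [5], total = 5
  t=3: active resources = [5, 3], total = 8
  t=4: active resources = [5, 3], total = 8
  t=5: active resources = [5, 1, 3, 6], total = 15
  t=6: active resources = [1, 3, 6, 6], total = 16
  t=7: active resources = [1, 6, 6], total = 13
  t=8: active resources = [2, 6, 6], total = 14
  t=9: active resources = [2], total = 2
  t=10: active resources = [2], total = 2
Peak resource demand = 16

16


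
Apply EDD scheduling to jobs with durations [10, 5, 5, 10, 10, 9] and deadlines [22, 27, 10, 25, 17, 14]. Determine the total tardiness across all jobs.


Sort by due date (EDD order): [(5, 10), (9, 14), (10, 17), (10, 22), (10, 25), (5, 27)]
Compute completion times and tardiness:
  Job 1: p=5, d=10, C=5, tardiness=max(0,5-10)=0
  Job 2: p=9, d=14, C=14, tardiness=max(0,14-14)=0
  Job 3: p=10, d=17, C=24, tardiness=max(0,24-17)=7
  Job 4: p=10, d=22, C=34, tardiness=max(0,34-22)=12
  Job 5: p=10, d=25, C=44, tardiness=max(0,44-25)=19
  Job 6: p=5, d=27, C=49, tardiness=max(0,49-27)=22
Total tardiness = 60

60


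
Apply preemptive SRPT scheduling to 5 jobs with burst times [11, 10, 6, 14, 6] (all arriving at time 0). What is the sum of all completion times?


Since all jobs arrive at t=0, SRPT equals SPT ordering.
SPT order: [6, 6, 10, 11, 14]
Completion times:
  Job 1: p=6, C=6
  Job 2: p=6, C=12
  Job 3: p=10, C=22
  Job 4: p=11, C=33
  Job 5: p=14, C=47
Total completion time = 6 + 12 + 22 + 33 + 47 = 120

120


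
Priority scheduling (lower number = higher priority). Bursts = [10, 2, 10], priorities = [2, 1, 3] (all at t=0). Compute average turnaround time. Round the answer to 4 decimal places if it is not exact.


Sort by priority (ascending = highest first):
Order: [(1, 2), (2, 10), (3, 10)]
Completion times:
  Priority 1, burst=2, C=2
  Priority 2, burst=10, C=12
  Priority 3, burst=10, C=22
Average turnaround = 36/3 = 12.0

12.0


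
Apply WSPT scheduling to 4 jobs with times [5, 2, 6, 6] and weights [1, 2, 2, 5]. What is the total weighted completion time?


Compute p/w ratios and sort ascending (WSPT): [(2, 2), (6, 5), (6, 2), (5, 1)]
Compute weighted completion times:
  Job (p=2,w=2): C=2, w*C=2*2=4
  Job (p=6,w=5): C=8, w*C=5*8=40
  Job (p=6,w=2): C=14, w*C=2*14=28
  Job (p=5,w=1): C=19, w*C=1*19=19
Total weighted completion time = 91

91


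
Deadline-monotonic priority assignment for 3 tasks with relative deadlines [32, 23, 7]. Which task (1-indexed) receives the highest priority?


Sort tasks by relative deadline (ascending):
  Task 3: deadline = 7
  Task 2: deadline = 23
  Task 1: deadline = 32
Priority order (highest first): [3, 2, 1]
Highest priority task = 3

3


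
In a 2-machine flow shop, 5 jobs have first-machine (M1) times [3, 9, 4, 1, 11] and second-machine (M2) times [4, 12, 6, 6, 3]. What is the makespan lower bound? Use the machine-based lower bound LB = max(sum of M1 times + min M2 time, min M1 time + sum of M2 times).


LB1 = sum(M1 times) + min(M2 times) = 28 + 3 = 31
LB2 = min(M1 times) + sum(M2 times) = 1 + 31 = 32
Lower bound = max(LB1, LB2) = max(31, 32) = 32

32


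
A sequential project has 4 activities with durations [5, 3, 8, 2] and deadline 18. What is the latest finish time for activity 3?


LF(activity 3) = deadline - sum of successor durations
Successors: activities 4 through 4 with durations [2]
Sum of successor durations = 2
LF = 18 - 2 = 16

16


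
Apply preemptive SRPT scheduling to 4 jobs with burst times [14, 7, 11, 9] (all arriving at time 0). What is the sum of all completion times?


Since all jobs arrive at t=0, SRPT equals SPT ordering.
SPT order: [7, 9, 11, 14]
Completion times:
  Job 1: p=7, C=7
  Job 2: p=9, C=16
  Job 3: p=11, C=27
  Job 4: p=14, C=41
Total completion time = 7 + 16 + 27 + 41 = 91

91


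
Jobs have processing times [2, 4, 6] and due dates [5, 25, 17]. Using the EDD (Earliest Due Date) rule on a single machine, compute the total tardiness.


Sort by due date (EDD order): [(2, 5), (6, 17), (4, 25)]
Compute completion times and tardiness:
  Job 1: p=2, d=5, C=2, tardiness=max(0,2-5)=0
  Job 2: p=6, d=17, C=8, tardiness=max(0,8-17)=0
  Job 3: p=4, d=25, C=12, tardiness=max(0,12-25)=0
Total tardiness = 0

0


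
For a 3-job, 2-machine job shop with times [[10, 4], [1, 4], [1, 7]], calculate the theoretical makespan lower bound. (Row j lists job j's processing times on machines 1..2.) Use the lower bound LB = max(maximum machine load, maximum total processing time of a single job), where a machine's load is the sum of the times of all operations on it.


Machine loads:
  Machine 1: 10 + 1 + 1 = 12
  Machine 2: 4 + 4 + 7 = 15
Max machine load = 15
Job totals:
  Job 1: 14
  Job 2: 5
  Job 3: 8
Max job total = 14
Lower bound = max(15, 14) = 15

15


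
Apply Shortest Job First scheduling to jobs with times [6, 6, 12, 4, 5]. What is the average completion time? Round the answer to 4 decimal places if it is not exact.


SJF order (ascending): [4, 5, 6, 6, 12]
Completion times:
  Job 1: burst=4, C=4
  Job 2: burst=5, C=9
  Job 3: burst=6, C=15
  Job 4: burst=6, C=21
  Job 5: burst=12, C=33
Average completion = 82/5 = 16.4

16.4


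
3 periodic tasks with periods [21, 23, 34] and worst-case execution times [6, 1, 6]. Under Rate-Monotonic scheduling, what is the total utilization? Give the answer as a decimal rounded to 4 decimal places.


Compute individual utilizations (exact fractions):
  Task 1: C/T = 6/21 = 2/7 (approx. 0.2857)
  Task 2: C/T = 1/23 (approx. 0.0435)
  Task 3: C/T = 6/34 = 3/17 (approx. 0.1765)
Total utilization U = 2/7 + 1/23 + 3/17 = 1384/2737
Rounded to 4 decimal places: U = 0.5057
RM (Liu & Layland) bound for 3 tasks = 0.779763; compare with U = 1384/2737 (approx. 0.505663)
U <= bound, so schedulable by RM sufficient condition.

0.5057


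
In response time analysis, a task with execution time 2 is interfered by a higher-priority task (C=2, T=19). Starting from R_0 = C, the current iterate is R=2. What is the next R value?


R_next = C + ceil(R_prev / T_hp) * C_hp
ceil(2 / 19) = ceil(0.1053) = 1
Interference = 1 * 2 = 2
R_next = 2 + 2 = 4

4


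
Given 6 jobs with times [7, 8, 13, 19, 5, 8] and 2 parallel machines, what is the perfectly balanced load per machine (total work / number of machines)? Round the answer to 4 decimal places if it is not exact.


Total processing time = 7 + 8 + 13 + 19 + 5 + 8 = 60
Number of machines = 2
Ideal balanced load = 60 / 2 = 30.0

30.0


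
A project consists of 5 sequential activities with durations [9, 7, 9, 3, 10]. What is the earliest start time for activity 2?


Activity 2 starts after activities 1 through 1 complete.
Predecessor durations: [9]
ES = 9 = 9

9


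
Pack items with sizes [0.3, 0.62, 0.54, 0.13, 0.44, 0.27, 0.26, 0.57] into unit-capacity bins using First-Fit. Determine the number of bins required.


Place items sequentially using First-Fit:
  Item 0.3 -> new Bin 1
  Item 0.62 -> Bin 1 (now 0.92)
  Item 0.54 -> new Bin 2
  Item 0.13 -> Bin 2 (now 0.67)
  Item 0.44 -> new Bin 3
  Item 0.27 -> Bin 2 (now 0.94)
  Item 0.26 -> Bin 3 (now 0.7)
  Item 0.57 -> new Bin 4
Total bins used = 4

4


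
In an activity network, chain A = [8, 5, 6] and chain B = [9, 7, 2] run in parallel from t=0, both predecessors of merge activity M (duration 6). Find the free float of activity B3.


ES(B3) = sum of predecessors on chain B = 16
EF(B3) = ES + duration = 16 + 2 = 18
Successor of B3 is M. ES(M) = max(sum(A), sum(B)) = max(19, 18) = 19
Free float = ES(successor) - EF(current) = 19 - 18 = 1

1


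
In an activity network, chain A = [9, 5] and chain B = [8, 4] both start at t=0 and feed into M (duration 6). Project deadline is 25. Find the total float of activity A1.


Forward pass: ES(A1) = sum of predecessors on chain A = 0
EF = ES + duration = 0 + 9 = 9
Backward pass: LF(M) = deadline = 25; LS(M) = 25 - 6 = 19
LF(A1) = LS(M) - sum(successors on chain A) = 19 - 5 = 14
LS = LF - duration = 14 - 9 = 5
Total float = LS - ES = 5 - 0 = 5

5


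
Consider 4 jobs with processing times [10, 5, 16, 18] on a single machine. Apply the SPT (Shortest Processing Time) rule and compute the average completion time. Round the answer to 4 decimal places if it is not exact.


Sort jobs by processing time (SPT order): [5, 10, 16, 18]
Compute completion times sequentially:
  Job 1: processing = 5, completes at 5
  Job 2: processing = 10, completes at 15
  Job 3: processing = 16, completes at 31
  Job 4: processing = 18, completes at 49
Sum of completion times = 100
Average completion time = 100/4 = 25.0

25.0


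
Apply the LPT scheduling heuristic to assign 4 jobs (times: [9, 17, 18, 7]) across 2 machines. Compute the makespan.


Sort jobs in decreasing order (LPT): [18, 17, 9, 7]
Assign each job to the least loaded machine:
  Machine 1: jobs [18, 7], load = 25
  Machine 2: jobs [17, 9], load = 26
Makespan = max load = 26

26


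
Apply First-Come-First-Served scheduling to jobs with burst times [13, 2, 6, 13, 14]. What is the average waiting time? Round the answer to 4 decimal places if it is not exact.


FCFS order (as given): [13, 2, 6, 13, 14]
Waiting times:
  Job 1: wait = 0
  Job 2: wait = 13
  Job 3: wait = 15
  Job 4: wait = 21
  Job 5: wait = 34
Sum of waiting times = 83
Average waiting time = 83/5 = 16.6

16.6


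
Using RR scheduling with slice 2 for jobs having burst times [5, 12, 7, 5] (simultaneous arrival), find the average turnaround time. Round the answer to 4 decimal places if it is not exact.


Time quantum = 2
Execution trace:
  J1 runs 2 units, time = 2
  J2 runs 2 units, time = 4
  J3 runs 2 units, time = 6
  J4 runs 2 units, time = 8
  J1 runs 2 units, time = 10
  J2 runs 2 units, time = 12
  J3 runs 2 units, time = 14
  J4 runs 2 units, time = 16
  J1 runs 1 units, time = 17
  J2 runs 2 units, time = 19
  J3 runs 2 units, time = 21
  J4 runs 1 units, time = 22
  J2 runs 2 units, time = 24
  J3 runs 1 units, time = 25
  J2 runs 2 units, time = 27
  J2 runs 2 units, time = 29
Finish times: [17, 29, 25, 22]
Average turnaround = 93/4 = 23.25

23.25


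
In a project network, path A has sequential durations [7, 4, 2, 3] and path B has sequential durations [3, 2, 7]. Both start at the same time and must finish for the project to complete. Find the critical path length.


Path A total = 7 + 4 + 2 + 3 = 16
Path B total = 3 + 2 + 7 = 12
Critical path = longest path = max(16, 12) = 16

16


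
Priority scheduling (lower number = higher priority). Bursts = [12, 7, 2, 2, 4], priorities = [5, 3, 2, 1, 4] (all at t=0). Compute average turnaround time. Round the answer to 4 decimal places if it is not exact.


Sort by priority (ascending = highest first):
Order: [(1, 2), (2, 2), (3, 7), (4, 4), (5, 12)]
Completion times:
  Priority 1, burst=2, C=2
  Priority 2, burst=2, C=4
  Priority 3, burst=7, C=11
  Priority 4, burst=4, C=15
  Priority 5, burst=12, C=27
Average turnaround = 59/5 = 11.8

11.8


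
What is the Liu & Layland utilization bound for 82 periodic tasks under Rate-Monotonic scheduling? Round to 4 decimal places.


Compute 2^(1/82) = 1.0084888420
Subtract 1: 1.0084888420 - 1 = 0.0084888420
Multiply by n: 82 * 0.0084888420 = 0.6960850440
Round to 4 dp: 0.6961

0.6961


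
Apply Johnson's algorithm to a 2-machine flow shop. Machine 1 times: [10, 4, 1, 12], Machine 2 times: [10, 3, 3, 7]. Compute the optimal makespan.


Apply Johnson's rule:
  Group 1 (a <= b): [(3, 1, 3), (1, 10, 10)]
  Group 2 (a > b): [(4, 12, 7), (2, 4, 3)]
Optimal job order: [3, 1, 4, 2]
Schedule:
  Job 3: M1 done at 1, M2 done at 4
  Job 1: M1 done at 11, M2 done at 21
  Job 4: M1 done at 23, M2 done at 30
  Job 2: M1 done at 27, M2 done at 33
Makespan = 33

33


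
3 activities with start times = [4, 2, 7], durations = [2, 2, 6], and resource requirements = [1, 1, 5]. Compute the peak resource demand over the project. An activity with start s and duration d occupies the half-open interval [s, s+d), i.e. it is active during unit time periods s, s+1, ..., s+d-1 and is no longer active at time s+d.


Each activity i is active on [start_i, start_i + duration_i).
Compute total resource usage per time slot:
  t=0: active resources = [], total = 0
  t=1: active resources = [], total = 0
  t=2: active resources = [1], total = 1
  t=3: active resources = [1], total = 1
  t=4: active resources = [1], total = 1
  t=5: active resources = [1], total = 1
  t=6: active resources = [], total = 0
  t=7: active resources = [5], total = 5
  t=8: active resources = [5], total = 5
  t=9: active resources = [5], total = 5
  t=10: active resources = [5], total = 5
  t=11: active resources = [5], total = 5
  t=12: active resources = [5], total = 5
Peak resource demand = 5

5


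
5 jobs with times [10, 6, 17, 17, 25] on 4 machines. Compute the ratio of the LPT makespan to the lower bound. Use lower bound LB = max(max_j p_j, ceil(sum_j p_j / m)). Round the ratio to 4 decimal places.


LPT order: [25, 17, 17, 10, 6]
Machine loads after assignment: [25, 17, 17, 16]
LPT makespan = 25
Lower bound = max(max_job, ceil(total/4)) = max(25, 19) = 25
Ratio = 25 / 25 = 1.0

1.0


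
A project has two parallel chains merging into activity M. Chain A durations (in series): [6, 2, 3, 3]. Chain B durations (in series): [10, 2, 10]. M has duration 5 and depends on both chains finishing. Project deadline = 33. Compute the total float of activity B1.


Forward pass: ES(B1) = sum of predecessors on chain B = 0
EF = ES + duration = 0 + 10 = 10
Backward pass: LF(M) = deadline = 33; LS(M) = 33 - 5 = 28
LF(B1) = LS(M) - sum(successors on chain B) = 28 - 12 = 16
LS = LF - duration = 16 - 10 = 6
Total float = LS - ES = 6 - 0 = 6

6


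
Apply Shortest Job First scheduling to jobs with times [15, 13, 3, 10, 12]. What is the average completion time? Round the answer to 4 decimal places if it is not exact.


SJF order (ascending): [3, 10, 12, 13, 15]
Completion times:
  Job 1: burst=3, C=3
  Job 2: burst=10, C=13
  Job 3: burst=12, C=25
  Job 4: burst=13, C=38
  Job 5: burst=15, C=53
Average completion = 132/5 = 26.4

26.4


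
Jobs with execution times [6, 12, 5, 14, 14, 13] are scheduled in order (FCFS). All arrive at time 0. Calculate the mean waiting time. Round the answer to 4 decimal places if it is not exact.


FCFS order (as given): [6, 12, 5, 14, 14, 13]
Waiting times:
  Job 1: wait = 0
  Job 2: wait = 6
  Job 3: wait = 18
  Job 4: wait = 23
  Job 5: wait = 37
  Job 6: wait = 51
Sum of waiting times = 135
Average waiting time = 135/6 = 22.5

22.5


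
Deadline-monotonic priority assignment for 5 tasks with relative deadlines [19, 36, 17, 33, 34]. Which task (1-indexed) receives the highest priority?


Sort tasks by relative deadline (ascending):
  Task 3: deadline = 17
  Task 1: deadline = 19
  Task 4: deadline = 33
  Task 5: deadline = 34
  Task 2: deadline = 36
Priority order (highest first): [3, 1, 4, 5, 2]
Highest priority task = 3

3


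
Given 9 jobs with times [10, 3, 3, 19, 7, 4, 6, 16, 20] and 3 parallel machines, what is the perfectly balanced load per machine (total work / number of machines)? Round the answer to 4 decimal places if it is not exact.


Total processing time = 10 + 3 + 3 + 19 + 7 + 4 + 6 + 16 + 20 = 88
Number of machines = 3
Ideal balanced load = 88 / 3 = 29.3333

29.3333


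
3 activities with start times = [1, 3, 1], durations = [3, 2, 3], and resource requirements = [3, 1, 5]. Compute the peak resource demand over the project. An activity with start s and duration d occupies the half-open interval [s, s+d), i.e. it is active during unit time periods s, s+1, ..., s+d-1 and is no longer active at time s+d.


Each activity i is active on [start_i, start_i + duration_i).
Compute total resource usage per time slot:
  t=0: active resources = [], total = 0
  t=1: active resources = [3, 5], total = 8
  t=2: active resources = [3, 5], total = 8
  t=3: active resources = [3, 1, 5], total = 9
  t=4: active resources = [1], total = 1
Peak resource demand = 9

9


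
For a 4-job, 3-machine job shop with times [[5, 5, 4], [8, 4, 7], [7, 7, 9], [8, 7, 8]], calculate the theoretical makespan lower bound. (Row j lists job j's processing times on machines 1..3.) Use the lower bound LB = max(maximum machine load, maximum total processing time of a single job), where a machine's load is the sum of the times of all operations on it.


Machine loads:
  Machine 1: 5 + 8 + 7 + 8 = 28
  Machine 2: 5 + 4 + 7 + 7 = 23
  Machine 3: 4 + 7 + 9 + 8 = 28
Max machine load = 28
Job totals:
  Job 1: 14
  Job 2: 19
  Job 3: 23
  Job 4: 23
Max job total = 23
Lower bound = max(28, 23) = 28

28


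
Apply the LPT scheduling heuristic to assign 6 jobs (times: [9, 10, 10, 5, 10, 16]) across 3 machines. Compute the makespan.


Sort jobs in decreasing order (LPT): [16, 10, 10, 10, 9, 5]
Assign each job to the least loaded machine:
  Machine 1: jobs [16, 5], load = 21
  Machine 2: jobs [10, 10], load = 20
  Machine 3: jobs [10, 9], load = 19
Makespan = max load = 21

21


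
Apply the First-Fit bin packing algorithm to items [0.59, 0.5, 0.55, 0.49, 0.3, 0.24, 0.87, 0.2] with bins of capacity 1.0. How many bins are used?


Place items sequentially using First-Fit:
  Item 0.59 -> new Bin 1
  Item 0.5 -> new Bin 2
  Item 0.55 -> new Bin 3
  Item 0.49 -> Bin 2 (now 0.99)
  Item 0.3 -> Bin 1 (now 0.89)
  Item 0.24 -> Bin 3 (now 0.79)
  Item 0.87 -> new Bin 4
  Item 0.2 -> Bin 3 (now 0.99)
Total bins used = 4

4


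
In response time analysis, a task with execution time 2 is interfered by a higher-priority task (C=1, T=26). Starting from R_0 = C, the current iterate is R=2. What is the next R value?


R_next = C + ceil(R_prev / T_hp) * C_hp
ceil(2 / 26) = ceil(0.0769) = 1
Interference = 1 * 1 = 1
R_next = 2 + 1 = 3

3


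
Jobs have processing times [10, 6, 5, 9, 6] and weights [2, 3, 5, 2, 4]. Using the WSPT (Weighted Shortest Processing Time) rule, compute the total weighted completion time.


Compute p/w ratios and sort ascending (WSPT): [(5, 5), (6, 4), (6, 3), (9, 2), (10, 2)]
Compute weighted completion times:
  Job (p=5,w=5): C=5, w*C=5*5=25
  Job (p=6,w=4): C=11, w*C=4*11=44
  Job (p=6,w=3): C=17, w*C=3*17=51
  Job (p=9,w=2): C=26, w*C=2*26=52
  Job (p=10,w=2): C=36, w*C=2*36=72
Total weighted completion time = 244

244


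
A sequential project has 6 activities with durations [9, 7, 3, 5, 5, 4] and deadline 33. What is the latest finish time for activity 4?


LF(activity 4) = deadline - sum of successor durations
Successors: activities 5 through 6 with durations [5, 4]
Sum of successor durations = 9
LF = 33 - 9 = 24

24


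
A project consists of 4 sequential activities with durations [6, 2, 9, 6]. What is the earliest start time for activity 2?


Activity 2 starts after activities 1 through 1 complete.
Predecessor durations: [6]
ES = 6 = 6

6


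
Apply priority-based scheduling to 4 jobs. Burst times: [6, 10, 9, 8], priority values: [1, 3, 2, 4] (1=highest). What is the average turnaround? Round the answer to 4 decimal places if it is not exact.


Sort by priority (ascending = highest first):
Order: [(1, 6), (2, 9), (3, 10), (4, 8)]
Completion times:
  Priority 1, burst=6, C=6
  Priority 2, burst=9, C=15
  Priority 3, burst=10, C=25
  Priority 4, burst=8, C=33
Average turnaround = 79/4 = 19.75

19.75


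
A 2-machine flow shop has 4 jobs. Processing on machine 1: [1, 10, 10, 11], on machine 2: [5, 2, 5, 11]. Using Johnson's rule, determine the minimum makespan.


Apply Johnson's rule:
  Group 1 (a <= b): [(1, 1, 5), (4, 11, 11)]
  Group 2 (a > b): [(3, 10, 5), (2, 10, 2)]
Optimal job order: [1, 4, 3, 2]
Schedule:
  Job 1: M1 done at 1, M2 done at 6
  Job 4: M1 done at 12, M2 done at 23
  Job 3: M1 done at 22, M2 done at 28
  Job 2: M1 done at 32, M2 done at 34
Makespan = 34

34


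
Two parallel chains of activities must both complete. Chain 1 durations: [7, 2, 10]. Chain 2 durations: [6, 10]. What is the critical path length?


Path A total = 7 + 2 + 10 = 19
Path B total = 6 + 10 = 16
Critical path = longest path = max(19, 16) = 19

19


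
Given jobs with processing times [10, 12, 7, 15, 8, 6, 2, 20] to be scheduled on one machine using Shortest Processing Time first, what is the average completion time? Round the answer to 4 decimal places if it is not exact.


Sort jobs by processing time (SPT order): [2, 6, 7, 8, 10, 12, 15, 20]
Compute completion times sequentially:
  Job 1: processing = 2, completes at 2
  Job 2: processing = 6, completes at 8
  Job 3: processing = 7, completes at 15
  Job 4: processing = 8, completes at 23
  Job 5: processing = 10, completes at 33
  Job 6: processing = 12, completes at 45
  Job 7: processing = 15, completes at 60
  Job 8: processing = 20, completes at 80
Sum of completion times = 266
Average completion time = 266/8 = 33.25

33.25


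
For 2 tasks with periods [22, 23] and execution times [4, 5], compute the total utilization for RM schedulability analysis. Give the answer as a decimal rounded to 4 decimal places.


Compute individual utilizations (exact fractions):
  Task 1: C/T = 4/22 = 2/11 (approx. 0.1818)
  Task 2: C/T = 5/23 (approx. 0.2174)
Total utilization U = 2/11 + 5/23 = 101/253
Rounded to 4 decimal places: U = 0.3992
RM (Liu & Layland) bound for 2 tasks = 0.828427; compare with U = 101/253 (approx. 0.399209)
U <= bound, so schedulable by RM sufficient condition.

0.3992


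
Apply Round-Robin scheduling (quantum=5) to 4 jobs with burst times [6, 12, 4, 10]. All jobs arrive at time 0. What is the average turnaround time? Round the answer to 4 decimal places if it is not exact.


Time quantum = 5
Execution trace:
  J1 runs 5 units, time = 5
  J2 runs 5 units, time = 10
  J3 runs 4 units, time = 14
  J4 runs 5 units, time = 19
  J1 runs 1 units, time = 20
  J2 runs 5 units, time = 25
  J4 runs 5 units, time = 30
  J2 runs 2 units, time = 32
Finish times: [20, 32, 14, 30]
Average turnaround = 96/4 = 24.0

24.0


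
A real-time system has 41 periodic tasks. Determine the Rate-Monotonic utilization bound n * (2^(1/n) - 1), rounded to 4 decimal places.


Compute 2^(1/41) = 1.0170497444
Subtract 1: 1.0170497444 - 1 = 0.0170497444
Multiply by n: 41 * 0.0170497444 = 0.6990395204
Round to 4 dp: 0.6990

0.6990


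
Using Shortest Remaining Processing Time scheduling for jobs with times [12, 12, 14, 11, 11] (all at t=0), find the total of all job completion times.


Since all jobs arrive at t=0, SRPT equals SPT ordering.
SPT order: [11, 11, 12, 12, 14]
Completion times:
  Job 1: p=11, C=11
  Job 2: p=11, C=22
  Job 3: p=12, C=34
  Job 4: p=12, C=46
  Job 5: p=14, C=60
Total completion time = 11 + 22 + 34 + 46 + 60 = 173

173


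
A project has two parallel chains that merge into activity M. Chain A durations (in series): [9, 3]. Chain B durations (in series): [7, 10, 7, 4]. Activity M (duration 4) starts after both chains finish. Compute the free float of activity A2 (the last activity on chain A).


ES(A2) = sum of predecessors on chain A = 9
EF(A2) = ES + duration = 9 + 3 = 12
Successor of A2 is M. ES(M) = max(sum(A), sum(B)) = max(12, 28) = 28
Free float = ES(successor) - EF(current) = 28 - 12 = 16

16


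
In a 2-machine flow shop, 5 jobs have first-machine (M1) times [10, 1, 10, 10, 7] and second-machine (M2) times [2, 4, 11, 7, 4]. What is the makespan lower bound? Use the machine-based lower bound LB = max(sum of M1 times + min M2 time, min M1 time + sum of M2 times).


LB1 = sum(M1 times) + min(M2 times) = 38 + 2 = 40
LB2 = min(M1 times) + sum(M2 times) = 1 + 28 = 29
Lower bound = max(LB1, LB2) = max(40, 29) = 40

40


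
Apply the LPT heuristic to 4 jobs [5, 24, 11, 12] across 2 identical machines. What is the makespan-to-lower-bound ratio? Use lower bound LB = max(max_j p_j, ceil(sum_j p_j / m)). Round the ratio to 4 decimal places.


LPT order: [24, 12, 11, 5]
Machine loads after assignment: [24, 28]
LPT makespan = 28
Lower bound = max(max_job, ceil(total/2)) = max(24, 26) = 26
Ratio = 28 / 26 = 1.0769

1.0769


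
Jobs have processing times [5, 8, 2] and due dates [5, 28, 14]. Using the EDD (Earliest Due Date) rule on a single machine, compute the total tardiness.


Sort by due date (EDD order): [(5, 5), (2, 14), (8, 28)]
Compute completion times and tardiness:
  Job 1: p=5, d=5, C=5, tardiness=max(0,5-5)=0
  Job 2: p=2, d=14, C=7, tardiness=max(0,7-14)=0
  Job 3: p=8, d=28, C=15, tardiness=max(0,15-28)=0
Total tardiness = 0

0


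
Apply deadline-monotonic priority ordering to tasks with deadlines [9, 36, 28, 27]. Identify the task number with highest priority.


Sort tasks by relative deadline (ascending):
  Task 1: deadline = 9
  Task 4: deadline = 27
  Task 3: deadline = 28
  Task 2: deadline = 36
Priority order (highest first): [1, 4, 3, 2]
Highest priority task = 1

1


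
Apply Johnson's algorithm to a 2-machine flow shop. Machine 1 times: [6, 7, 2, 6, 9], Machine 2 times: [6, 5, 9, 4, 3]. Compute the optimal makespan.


Apply Johnson's rule:
  Group 1 (a <= b): [(3, 2, 9), (1, 6, 6)]
  Group 2 (a > b): [(2, 7, 5), (4, 6, 4), (5, 9, 3)]
Optimal job order: [3, 1, 2, 4, 5]
Schedule:
  Job 3: M1 done at 2, M2 done at 11
  Job 1: M1 done at 8, M2 done at 17
  Job 2: M1 done at 15, M2 done at 22
  Job 4: M1 done at 21, M2 done at 26
  Job 5: M1 done at 30, M2 done at 33
Makespan = 33

33
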